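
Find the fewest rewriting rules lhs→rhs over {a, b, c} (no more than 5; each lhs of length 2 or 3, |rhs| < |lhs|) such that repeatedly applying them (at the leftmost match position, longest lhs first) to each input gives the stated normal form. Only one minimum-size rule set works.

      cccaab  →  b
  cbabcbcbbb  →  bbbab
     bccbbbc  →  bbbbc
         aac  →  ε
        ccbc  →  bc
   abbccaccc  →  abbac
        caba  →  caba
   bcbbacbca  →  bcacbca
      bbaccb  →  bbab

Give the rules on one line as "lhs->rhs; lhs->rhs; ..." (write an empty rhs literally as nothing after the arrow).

aa->c; cba->b; cbb->aa; cc->

  | cccaab => caab => ccb => b
  | cbabcbcbbb => bbcbcbbb => bbcbaab => bbbab
  | bccbbbc => bbbbc
  | aac => cc => ε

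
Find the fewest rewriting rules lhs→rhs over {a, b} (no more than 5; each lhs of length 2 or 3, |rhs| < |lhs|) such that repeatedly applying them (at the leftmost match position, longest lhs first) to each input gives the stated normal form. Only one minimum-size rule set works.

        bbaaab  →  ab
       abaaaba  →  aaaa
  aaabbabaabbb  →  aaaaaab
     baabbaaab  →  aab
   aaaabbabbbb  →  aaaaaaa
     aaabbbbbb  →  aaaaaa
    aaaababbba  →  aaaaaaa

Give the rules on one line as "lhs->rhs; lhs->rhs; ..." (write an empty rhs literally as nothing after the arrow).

ba->a; baa->a; bb->a; bba->bb

  | bbaaab => bbaab => bbab => bbb => ab
  | abaaaba => aaaba => aaaa
  | aaabbabaabbb => aaabbbaabbb => aaaabaabbb => aaaaabbb => aaaaaab
  | baabbaaab => abbaaab => abbaab => abbab => abbb => aab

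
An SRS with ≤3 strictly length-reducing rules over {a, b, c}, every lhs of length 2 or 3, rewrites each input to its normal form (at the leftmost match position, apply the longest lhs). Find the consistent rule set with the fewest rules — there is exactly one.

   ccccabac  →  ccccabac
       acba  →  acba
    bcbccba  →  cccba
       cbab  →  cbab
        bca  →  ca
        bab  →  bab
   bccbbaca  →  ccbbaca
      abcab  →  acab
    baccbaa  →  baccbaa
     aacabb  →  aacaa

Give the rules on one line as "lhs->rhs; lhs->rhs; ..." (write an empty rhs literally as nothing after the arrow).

abb->aa; bc->c

  | ccccabac
  | acba
  | bcbccba => cbccba => cccba
  | cbab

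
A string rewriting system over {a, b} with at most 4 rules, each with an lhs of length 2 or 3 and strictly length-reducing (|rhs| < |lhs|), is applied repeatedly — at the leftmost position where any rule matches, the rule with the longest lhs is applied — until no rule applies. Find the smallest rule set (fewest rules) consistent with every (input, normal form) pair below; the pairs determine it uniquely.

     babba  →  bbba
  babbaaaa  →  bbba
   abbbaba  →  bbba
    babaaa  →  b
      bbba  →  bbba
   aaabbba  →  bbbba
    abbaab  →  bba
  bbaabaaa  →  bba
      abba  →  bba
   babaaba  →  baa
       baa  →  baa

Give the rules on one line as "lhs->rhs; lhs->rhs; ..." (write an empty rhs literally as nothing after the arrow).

aaa->ab; ab->; abb->bb

  | babba => bbba
  | babbaaaa => bbbaaaa => bbbaba => bbba
  | abbbaba => bbbaba => bbba
  | babaaa => baaa => bab => b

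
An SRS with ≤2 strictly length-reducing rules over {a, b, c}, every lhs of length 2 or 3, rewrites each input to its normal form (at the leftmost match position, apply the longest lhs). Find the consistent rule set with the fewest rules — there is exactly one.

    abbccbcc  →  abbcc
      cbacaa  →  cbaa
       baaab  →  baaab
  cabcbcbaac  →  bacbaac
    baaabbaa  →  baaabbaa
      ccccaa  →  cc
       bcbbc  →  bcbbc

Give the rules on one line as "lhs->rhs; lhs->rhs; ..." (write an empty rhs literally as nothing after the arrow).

  | abbccbcc => abbcacc => abbcc
  | cbacaa => cbaa
  | baaab
  | cabcbcbaac => bcbcbaac => bacbaac

ca->; cbc->ac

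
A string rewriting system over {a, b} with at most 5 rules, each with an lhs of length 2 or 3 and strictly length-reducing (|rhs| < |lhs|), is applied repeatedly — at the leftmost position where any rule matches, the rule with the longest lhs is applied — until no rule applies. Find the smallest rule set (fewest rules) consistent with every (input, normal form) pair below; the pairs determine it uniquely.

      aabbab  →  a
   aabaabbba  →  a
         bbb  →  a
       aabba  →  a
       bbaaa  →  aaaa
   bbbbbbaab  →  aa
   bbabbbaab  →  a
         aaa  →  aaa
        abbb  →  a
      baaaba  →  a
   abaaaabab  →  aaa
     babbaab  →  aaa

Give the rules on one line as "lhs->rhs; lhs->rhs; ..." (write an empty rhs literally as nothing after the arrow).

ab->a; aba->bb; ba->; bb->a

  | aabbab => aabab => abbb => abb => ab => a
  | aabaabbba => abbabbba => ababbba => bbbbba => abbba => abba => aba => bb => a
  | bbb => ab => a
  | aabba => aaba => abb => ab => a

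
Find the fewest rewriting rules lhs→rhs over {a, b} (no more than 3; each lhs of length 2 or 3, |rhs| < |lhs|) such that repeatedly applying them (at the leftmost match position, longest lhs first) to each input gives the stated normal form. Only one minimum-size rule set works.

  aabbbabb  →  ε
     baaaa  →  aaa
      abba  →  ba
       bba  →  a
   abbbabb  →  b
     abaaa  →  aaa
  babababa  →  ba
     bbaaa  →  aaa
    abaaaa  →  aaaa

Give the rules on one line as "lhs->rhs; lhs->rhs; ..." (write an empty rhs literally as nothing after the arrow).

ab->; baa->a; bb->

  | aabbbabb => abbabb => babb => bb => ε
  | baaaa => aaa
  | abba => ba
  | bba => a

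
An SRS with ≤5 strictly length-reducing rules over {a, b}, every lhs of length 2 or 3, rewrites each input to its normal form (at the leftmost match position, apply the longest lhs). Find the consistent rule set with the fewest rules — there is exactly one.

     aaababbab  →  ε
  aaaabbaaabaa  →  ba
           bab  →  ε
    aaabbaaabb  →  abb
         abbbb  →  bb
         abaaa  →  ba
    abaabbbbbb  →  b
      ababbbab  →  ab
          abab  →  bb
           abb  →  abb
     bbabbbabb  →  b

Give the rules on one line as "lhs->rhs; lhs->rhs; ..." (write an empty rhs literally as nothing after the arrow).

  | aaababbab => aababbab => ababbab => bbbab => baab => bab => ε
  | aaaabbaaabaa => aaabbaaabaa => aabbaaabaa => abbaaabaa => abbaabaa => abbabaa => abaa => ba
  | bab => ε
  | aaabbaaabb => aabbaaabb => abbaaabb => abbaabb => abbabb => abb

aa->a; aba->b; bab->; bbb->ba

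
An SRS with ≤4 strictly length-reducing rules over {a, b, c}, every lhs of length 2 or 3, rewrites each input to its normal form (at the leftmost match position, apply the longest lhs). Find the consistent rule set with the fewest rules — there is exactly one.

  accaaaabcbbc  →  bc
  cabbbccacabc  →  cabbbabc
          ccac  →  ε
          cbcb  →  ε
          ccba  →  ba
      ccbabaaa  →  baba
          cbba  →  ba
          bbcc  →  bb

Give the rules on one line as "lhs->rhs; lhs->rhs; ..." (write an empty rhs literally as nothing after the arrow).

  | accaaaabcbbc => caaaabcbbc => caabcbbc => cbcbbc => cbbc => bc
  | cabbbccacabc => cabbbacabc => cabbbabc
  | ccac => ac => ε
  | cbcb => cb => ε

aa->; ac->; cb->; cc->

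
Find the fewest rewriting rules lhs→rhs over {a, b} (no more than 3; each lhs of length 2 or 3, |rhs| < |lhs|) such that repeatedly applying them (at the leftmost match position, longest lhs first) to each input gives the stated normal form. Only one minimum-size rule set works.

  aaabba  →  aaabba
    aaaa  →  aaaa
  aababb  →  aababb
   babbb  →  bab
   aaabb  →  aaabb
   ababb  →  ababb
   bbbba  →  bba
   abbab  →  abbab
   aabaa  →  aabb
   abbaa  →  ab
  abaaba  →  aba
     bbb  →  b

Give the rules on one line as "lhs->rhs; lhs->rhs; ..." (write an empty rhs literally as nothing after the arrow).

baa->bb; bbb->b

  | aaabba
  | aaaa
  | aababb
  | babbb => bab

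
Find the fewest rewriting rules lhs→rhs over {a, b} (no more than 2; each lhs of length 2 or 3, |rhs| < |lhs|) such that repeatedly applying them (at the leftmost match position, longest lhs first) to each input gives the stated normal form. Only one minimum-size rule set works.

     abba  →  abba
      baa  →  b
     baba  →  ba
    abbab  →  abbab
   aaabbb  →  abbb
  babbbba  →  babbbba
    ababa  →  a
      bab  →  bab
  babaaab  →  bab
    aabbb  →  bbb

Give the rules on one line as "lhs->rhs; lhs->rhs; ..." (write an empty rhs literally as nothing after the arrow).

aa->; aba->a

  | abba
  | baa => b
  | baba => ba
  | abbab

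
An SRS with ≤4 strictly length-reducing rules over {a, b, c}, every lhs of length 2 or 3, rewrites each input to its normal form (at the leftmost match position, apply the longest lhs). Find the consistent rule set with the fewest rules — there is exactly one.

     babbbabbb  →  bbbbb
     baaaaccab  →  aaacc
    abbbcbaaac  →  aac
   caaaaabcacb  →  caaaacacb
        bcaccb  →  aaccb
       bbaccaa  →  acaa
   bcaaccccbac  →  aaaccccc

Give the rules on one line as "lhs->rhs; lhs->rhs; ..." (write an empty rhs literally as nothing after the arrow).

  | babbbabbb => bbbabbb => bbbbb
  | baaaaccab => aaaccab => aaacc
  | abbbcbaaac => bbcbaaac => babaaac => baaac => aac
  | caaaaabcacb => caaaacacb

ab->; ba->; bc->a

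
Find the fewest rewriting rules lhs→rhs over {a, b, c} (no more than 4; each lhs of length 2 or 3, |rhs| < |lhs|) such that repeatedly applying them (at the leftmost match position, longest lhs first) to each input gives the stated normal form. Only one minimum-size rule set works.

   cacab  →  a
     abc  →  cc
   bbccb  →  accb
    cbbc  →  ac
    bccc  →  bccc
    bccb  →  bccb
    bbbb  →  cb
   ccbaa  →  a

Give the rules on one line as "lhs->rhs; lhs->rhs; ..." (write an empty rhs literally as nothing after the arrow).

aa->b; ab->c; bb->a; ca->a

  | cacab => acab => aab => bb => a
  | abc => cc
  | bbccb => accb
  | cbbc => cac => ac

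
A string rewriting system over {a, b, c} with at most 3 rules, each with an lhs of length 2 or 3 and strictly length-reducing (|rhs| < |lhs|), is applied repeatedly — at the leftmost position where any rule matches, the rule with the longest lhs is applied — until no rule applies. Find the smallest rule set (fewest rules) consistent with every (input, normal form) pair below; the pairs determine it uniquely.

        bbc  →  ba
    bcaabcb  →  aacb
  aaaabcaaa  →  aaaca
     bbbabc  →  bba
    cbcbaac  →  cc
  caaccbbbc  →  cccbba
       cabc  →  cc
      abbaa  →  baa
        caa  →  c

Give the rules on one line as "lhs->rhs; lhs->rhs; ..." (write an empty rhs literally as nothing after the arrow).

  | bbc => ba
  | bcaabcb => aaabcb => aacb
  | aaaabcaaa => aaacaaa => aaaca
  | bbbabc => bbbc => bba

ab->; bc->a; caa->c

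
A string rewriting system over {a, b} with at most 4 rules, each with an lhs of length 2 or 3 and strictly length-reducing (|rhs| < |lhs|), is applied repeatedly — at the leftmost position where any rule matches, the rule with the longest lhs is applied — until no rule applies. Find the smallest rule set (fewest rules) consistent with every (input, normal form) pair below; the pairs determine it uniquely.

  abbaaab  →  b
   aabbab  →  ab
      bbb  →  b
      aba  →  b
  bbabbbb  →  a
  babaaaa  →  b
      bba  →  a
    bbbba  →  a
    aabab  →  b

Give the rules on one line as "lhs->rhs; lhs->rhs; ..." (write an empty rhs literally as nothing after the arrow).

aa->; aba->b; bab->b; bb->

  | abbaaab => aaaab => aab => b
  | aabbab => bbab => ab
  | bbb => b
  | aba => b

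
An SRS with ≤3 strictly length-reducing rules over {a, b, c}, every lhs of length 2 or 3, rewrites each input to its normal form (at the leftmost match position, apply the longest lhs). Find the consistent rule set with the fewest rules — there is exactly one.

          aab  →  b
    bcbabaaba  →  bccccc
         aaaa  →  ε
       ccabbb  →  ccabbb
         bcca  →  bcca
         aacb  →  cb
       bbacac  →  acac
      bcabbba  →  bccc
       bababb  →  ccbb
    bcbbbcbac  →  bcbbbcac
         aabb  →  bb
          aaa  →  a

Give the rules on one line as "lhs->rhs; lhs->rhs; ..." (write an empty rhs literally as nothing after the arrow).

aa->; aba->cc; ba->a

  | aab => b
  | bcbabaaba => bcabaaba => bcccaba => bccccc
  | aaaa => aa => ε
  | ccabbb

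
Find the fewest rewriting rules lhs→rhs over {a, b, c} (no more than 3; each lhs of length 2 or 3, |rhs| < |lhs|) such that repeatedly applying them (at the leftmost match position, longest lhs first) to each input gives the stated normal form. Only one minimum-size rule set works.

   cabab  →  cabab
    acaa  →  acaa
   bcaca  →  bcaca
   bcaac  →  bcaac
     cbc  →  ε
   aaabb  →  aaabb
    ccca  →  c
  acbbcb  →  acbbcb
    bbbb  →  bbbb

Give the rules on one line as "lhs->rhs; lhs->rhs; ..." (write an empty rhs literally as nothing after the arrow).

cbc->; cca->

  | cabab
  | acaa
  | bcaca
  | bcaac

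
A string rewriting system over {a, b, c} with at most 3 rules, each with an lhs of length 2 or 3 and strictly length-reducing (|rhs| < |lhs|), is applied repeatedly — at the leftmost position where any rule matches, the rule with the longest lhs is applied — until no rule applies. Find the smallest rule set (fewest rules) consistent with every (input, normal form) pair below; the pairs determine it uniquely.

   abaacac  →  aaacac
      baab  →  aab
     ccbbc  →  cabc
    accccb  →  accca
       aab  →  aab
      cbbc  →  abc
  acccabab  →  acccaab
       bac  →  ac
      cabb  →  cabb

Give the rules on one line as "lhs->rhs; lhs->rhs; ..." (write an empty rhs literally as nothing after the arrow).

ba->a; cb->a

  | abaacac => aaacac
  | baab => aab
  | ccbbc => cabc
  | accccb => accca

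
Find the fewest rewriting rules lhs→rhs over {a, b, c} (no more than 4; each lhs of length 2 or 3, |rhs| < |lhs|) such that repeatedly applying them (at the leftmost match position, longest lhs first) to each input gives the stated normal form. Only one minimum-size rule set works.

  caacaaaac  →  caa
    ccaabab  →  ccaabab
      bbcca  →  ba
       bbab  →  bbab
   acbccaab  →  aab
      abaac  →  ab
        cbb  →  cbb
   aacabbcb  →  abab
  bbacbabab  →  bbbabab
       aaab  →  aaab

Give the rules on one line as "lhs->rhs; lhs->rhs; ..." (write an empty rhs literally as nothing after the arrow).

aac->; ac->; bc->a

  | caacaaaac => caaaac => caa
  | ccaabab
  | bbcca => baca => ba
  | bbab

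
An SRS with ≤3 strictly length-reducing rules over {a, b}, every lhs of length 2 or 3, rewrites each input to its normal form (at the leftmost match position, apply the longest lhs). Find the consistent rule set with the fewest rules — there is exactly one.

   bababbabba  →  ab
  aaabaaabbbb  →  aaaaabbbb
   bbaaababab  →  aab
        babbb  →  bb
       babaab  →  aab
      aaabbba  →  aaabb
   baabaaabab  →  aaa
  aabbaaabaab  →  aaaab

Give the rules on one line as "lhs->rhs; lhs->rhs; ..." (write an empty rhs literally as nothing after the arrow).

  | bababbabba => abbabba => abba => ab
  | aaabaaabbbb => aaaaabbbb
  | bbaaababab => baababab => ababab => aab
  | babbb => bb

ba->; bab->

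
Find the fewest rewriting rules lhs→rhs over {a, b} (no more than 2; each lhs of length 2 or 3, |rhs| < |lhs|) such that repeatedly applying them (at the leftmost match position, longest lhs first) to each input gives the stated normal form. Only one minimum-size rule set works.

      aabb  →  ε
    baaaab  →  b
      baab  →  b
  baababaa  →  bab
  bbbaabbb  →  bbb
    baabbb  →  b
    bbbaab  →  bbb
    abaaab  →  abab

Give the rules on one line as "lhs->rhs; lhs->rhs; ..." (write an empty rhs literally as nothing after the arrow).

  | aabb => aab => aa => ε
  | baaaab => baab => baa => b
  | baab => baa => b
  | baababaa => baaabaa => babaa => bab

aa->; aab->aa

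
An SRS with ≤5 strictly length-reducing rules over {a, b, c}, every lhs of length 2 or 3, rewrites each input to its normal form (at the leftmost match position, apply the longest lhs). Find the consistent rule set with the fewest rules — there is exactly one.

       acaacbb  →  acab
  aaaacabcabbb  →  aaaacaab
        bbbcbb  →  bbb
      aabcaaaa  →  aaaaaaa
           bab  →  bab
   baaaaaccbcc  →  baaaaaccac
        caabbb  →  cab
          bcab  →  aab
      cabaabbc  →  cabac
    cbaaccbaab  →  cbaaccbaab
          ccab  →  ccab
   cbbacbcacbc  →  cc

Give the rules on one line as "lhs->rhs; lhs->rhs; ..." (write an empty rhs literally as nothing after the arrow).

  | acaacbb => acab
  | aaaacabcabbb => aaaacaaabbb => aaaacaab
  | bbbcbb => bbb
  | aabcaaaa => aaaaaaa

abb->; acb->; bbc->; bc->a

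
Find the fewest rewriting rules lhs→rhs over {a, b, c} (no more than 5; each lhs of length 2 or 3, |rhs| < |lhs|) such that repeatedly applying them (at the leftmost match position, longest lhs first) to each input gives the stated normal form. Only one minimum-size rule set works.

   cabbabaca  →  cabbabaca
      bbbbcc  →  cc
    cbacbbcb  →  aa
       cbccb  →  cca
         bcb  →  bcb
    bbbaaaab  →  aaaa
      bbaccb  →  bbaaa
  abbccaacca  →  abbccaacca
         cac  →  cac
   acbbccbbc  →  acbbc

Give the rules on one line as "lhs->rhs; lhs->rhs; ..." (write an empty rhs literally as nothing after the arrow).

  | cabbabaca
  | bbbbcc => aabcc => cc
  | cbacbbcb => cccbbcb => caabcb => ccb => aa
  | cbccb => cbaa => cca

aab->; bbb->aa; cba->cc; ccb->aa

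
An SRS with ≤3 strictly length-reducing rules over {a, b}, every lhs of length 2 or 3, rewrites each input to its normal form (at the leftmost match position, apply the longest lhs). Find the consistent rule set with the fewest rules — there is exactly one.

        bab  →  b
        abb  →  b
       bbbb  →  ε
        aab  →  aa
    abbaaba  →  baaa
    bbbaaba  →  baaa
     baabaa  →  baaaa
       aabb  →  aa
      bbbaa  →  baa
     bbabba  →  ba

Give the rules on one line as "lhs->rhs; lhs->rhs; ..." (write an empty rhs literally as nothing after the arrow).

  | bab => b
  | abb => b
  | bbbb => bb => ε
  | aab => aa

aab->aa; ab->; bb->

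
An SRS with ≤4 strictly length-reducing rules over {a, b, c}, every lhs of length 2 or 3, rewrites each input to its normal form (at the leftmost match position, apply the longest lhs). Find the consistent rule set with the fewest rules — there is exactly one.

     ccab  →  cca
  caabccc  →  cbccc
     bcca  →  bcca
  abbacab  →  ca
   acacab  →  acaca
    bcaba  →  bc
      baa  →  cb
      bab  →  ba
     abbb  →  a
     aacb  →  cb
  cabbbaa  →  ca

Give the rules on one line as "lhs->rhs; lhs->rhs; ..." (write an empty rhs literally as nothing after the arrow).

  | ccab => cca
  | caabccc => cbccc
  | bcca
  | abbacab => abacab => aacab => cab => ca

aa->; ab->a; baa->cb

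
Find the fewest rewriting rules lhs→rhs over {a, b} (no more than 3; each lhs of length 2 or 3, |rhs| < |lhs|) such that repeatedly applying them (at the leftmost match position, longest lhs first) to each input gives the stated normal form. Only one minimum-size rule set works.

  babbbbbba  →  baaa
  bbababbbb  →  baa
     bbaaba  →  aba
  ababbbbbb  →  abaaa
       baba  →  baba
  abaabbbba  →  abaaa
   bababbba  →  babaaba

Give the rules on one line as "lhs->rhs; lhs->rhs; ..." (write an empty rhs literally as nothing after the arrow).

  | babbbbbba => baabbbba => baaabba => baaa
  | bbababbbb => babbbb => baabb => baa
  | bbaaba => aba
  | ababbbbbb => abaabbbb => abaaabb => abaaa

bb->; bba->; bbb->ab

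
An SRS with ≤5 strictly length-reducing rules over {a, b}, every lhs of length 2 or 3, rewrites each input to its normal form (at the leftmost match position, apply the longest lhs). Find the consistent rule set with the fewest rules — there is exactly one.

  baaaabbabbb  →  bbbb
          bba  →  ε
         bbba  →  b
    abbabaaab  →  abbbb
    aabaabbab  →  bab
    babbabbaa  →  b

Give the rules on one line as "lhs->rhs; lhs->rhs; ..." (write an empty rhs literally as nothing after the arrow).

  | baaaabbabbb => bbbabbabbb => bbbabbb => bbbb
  | bba => ε
  | bbba => b
  | abbabaaab => abaaab => abbbb

aa->; aaa->bb; aab->; bba->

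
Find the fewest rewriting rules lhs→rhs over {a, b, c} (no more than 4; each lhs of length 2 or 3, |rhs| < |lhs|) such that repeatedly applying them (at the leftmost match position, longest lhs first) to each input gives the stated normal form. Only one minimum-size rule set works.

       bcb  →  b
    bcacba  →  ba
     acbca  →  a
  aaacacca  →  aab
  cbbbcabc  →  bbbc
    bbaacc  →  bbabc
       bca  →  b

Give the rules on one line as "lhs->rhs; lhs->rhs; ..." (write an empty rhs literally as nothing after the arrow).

  | bcb => b
  | bcacba => bcba => ba
  | acbca => aca => a
  | aaacacca => aaacca => aabca => aab

acc->bc; ca->; cb->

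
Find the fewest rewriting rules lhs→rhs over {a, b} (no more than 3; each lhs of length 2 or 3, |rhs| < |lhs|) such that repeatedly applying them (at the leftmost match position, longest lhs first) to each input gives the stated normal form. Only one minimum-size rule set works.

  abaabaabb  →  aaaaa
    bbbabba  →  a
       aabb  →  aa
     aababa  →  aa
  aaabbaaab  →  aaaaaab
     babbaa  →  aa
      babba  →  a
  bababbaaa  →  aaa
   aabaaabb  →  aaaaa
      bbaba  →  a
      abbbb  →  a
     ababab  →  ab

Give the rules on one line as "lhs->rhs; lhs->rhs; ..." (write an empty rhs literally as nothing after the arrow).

  | abaabaabb => aaabaabb => aaaaabb => aaaaa
  | bbbabba => babba => bba => a
  | aabb => aa
  | aababa => aaba => aa

ba->; baa->aa; bb->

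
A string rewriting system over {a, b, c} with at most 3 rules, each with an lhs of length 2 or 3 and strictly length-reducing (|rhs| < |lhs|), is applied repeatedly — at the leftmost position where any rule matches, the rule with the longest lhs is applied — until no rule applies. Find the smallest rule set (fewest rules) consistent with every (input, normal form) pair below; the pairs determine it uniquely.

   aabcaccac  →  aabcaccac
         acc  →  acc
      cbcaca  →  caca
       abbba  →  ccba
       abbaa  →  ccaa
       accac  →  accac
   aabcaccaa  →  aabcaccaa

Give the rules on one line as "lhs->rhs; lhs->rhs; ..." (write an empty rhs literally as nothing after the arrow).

  | aabcaccac
  | acc
  | cbcaca => caca
  | abbba => ccba

abb->cc; cbc->c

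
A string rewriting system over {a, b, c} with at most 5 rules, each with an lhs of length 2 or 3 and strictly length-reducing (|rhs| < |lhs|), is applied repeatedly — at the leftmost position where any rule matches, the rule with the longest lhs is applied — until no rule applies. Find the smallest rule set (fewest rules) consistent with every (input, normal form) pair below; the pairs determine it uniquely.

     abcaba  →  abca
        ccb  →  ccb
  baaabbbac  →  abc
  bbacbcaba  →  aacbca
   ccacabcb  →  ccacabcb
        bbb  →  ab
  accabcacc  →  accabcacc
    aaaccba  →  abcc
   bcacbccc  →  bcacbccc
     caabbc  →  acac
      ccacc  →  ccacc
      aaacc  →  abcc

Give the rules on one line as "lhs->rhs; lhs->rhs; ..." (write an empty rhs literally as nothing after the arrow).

  | abcaba => abca
  | ccb
  | baaabbbac => aabbbac => aaabac => abbac => aaac => abc
  | bbacbcaba => aacbcaba => aacbca

aaa->ab; ba->; bb->a; caa->ac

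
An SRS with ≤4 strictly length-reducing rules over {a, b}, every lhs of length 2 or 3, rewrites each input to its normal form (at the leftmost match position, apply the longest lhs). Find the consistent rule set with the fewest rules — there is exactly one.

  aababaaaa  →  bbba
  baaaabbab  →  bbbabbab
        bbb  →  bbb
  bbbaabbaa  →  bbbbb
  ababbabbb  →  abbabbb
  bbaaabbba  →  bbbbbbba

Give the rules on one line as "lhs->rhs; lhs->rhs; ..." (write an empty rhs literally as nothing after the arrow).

  | aababaaaa => babaaaa => baaaa => bbba
  | baaaabbab => bbbabbab
  | bbb
  | bbbaabbaa => bbbbbaa => bbbbb

aa->; aaa->bb; aba->a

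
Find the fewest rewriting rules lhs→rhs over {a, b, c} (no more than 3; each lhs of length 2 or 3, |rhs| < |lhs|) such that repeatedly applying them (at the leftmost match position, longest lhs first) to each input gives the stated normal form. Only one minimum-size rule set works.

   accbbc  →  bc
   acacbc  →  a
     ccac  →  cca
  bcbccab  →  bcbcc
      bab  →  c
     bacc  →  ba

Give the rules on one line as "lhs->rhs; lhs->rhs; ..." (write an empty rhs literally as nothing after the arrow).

ab->; ac->a; bab->c

  | accbbc => acbbc => abbc => bc
  | acacbc => aacbc => aabc => ac => a
  | ccac => cca
  | bcbccab => bcbcc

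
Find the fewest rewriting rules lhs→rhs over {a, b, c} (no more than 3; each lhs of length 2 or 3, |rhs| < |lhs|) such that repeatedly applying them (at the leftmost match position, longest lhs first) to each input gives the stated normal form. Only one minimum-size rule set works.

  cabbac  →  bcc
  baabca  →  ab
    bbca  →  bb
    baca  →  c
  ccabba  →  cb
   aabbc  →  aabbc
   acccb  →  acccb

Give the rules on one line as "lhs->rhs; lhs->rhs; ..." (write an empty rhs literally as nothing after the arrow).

ba->; bac->cc; ca->

  | cabbac => bbac => bcc
  | baabca => abca => ab
  | bbca => bb
  | baca => cca => c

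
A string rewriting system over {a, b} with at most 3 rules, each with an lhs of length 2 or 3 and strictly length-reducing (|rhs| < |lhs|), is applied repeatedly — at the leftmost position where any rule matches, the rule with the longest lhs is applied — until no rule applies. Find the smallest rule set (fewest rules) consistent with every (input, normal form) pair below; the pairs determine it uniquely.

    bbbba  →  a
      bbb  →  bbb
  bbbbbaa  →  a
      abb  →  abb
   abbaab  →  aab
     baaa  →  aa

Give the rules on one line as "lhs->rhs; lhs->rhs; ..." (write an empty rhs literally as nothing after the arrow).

ba->a; baa->a

  | bbbba => bbba => bba => ba => a
  | bbb
  | bbbbbaa => bbbba => bbba => bba => ba => a
  | abb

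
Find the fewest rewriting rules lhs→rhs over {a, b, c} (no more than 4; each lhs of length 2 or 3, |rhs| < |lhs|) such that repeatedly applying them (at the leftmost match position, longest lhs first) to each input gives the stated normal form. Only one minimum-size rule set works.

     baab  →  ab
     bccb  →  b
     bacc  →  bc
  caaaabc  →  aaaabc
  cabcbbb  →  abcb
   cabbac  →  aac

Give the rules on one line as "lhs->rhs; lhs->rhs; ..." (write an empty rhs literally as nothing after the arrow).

  | baab => cab => ab
  | bccb => bbb => b
  | bacc => ccc => bc
  | caaaabc => aaaabc

ba->c; bb->; ca->a; cc->b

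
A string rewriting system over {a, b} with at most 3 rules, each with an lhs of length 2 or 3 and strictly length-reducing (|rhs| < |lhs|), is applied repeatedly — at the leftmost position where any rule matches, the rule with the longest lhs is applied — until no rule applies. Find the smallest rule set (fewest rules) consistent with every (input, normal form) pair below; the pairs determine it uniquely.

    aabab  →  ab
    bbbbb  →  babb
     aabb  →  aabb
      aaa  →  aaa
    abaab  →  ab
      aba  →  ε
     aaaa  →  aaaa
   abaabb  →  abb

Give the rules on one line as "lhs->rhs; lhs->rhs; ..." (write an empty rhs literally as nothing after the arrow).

aba->; bbb->ba

  | aabab => ab
  | bbbbb => babb
  | aabb
  | aaa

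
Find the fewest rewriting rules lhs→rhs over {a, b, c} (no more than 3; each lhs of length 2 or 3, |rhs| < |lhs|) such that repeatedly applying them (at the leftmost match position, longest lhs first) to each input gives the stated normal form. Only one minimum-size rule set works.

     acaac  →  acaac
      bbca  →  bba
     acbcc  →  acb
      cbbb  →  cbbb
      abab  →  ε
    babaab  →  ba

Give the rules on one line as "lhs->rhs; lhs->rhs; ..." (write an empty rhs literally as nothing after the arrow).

  | acaac
  | bbca => bba
  | acbcc => acbc => acb
  | cbbb

ab->; bc->b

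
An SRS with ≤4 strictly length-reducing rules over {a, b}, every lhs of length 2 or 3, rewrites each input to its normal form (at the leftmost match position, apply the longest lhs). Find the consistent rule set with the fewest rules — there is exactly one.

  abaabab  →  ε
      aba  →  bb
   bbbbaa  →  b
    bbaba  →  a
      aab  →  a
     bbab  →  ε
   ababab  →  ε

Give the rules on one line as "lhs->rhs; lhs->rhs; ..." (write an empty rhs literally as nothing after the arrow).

  | abaabab => bbabab => bbbab => ab => ε
  | aba => bb
  | bbbbaa => baa => ba => b
  | bbaba => bbba => a

ab->; aba->bb; ba->b; bbb->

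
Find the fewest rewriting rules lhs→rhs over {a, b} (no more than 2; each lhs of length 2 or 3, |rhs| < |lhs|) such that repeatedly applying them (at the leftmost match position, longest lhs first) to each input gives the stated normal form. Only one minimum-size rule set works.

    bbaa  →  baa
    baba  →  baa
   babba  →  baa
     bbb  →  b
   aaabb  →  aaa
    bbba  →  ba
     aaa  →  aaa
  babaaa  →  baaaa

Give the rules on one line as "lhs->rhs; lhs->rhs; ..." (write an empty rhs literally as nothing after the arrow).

  | bbaa => baa
  | baba => baa
  | babba => baba => baa
  | bbb => bb => b

ab->a; bb->b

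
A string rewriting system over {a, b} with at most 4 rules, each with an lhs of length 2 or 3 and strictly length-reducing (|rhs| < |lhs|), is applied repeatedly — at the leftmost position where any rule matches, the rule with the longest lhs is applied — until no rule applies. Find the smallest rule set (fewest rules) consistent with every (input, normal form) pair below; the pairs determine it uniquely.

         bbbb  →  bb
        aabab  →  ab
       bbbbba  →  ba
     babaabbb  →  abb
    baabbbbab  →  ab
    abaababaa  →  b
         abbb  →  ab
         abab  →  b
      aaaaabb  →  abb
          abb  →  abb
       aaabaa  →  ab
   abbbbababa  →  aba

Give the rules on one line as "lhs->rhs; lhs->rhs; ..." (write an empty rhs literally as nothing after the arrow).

  | bbbb => bb
  | aabab => bab => ab
  | bbbbba => bbba => ba
  | babaabbb => abaabbb => abbbb => abb

aa->; bab->ab; bbb->b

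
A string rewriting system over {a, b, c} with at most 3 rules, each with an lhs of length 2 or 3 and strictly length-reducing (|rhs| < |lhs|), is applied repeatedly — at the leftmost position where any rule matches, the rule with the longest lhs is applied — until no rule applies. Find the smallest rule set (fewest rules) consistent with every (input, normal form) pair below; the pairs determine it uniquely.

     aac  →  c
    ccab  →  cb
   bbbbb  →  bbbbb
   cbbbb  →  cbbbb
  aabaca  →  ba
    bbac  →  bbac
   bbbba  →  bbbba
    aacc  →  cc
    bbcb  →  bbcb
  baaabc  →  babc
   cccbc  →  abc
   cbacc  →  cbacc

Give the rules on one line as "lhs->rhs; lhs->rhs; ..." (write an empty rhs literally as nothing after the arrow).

aa->; ca->; ccc->a

  | aac => c
  | ccab => cb
  | bbbbb
  | cbbbb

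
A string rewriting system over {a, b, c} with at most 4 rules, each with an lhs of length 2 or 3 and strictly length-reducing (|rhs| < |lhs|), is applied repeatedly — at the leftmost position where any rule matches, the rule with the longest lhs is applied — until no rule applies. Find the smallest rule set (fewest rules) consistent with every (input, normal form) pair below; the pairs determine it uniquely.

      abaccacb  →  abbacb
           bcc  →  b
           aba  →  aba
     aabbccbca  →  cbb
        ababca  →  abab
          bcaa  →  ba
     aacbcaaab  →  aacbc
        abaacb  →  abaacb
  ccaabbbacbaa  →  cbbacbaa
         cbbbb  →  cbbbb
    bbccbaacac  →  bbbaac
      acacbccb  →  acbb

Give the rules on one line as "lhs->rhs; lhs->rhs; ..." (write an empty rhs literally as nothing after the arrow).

  | abaccacb => abbacb
  | bcc => b
  | aba
  | aabbccbca => cbccbca => cbbca => cbb

aab->c; acc->b; ca->; cc->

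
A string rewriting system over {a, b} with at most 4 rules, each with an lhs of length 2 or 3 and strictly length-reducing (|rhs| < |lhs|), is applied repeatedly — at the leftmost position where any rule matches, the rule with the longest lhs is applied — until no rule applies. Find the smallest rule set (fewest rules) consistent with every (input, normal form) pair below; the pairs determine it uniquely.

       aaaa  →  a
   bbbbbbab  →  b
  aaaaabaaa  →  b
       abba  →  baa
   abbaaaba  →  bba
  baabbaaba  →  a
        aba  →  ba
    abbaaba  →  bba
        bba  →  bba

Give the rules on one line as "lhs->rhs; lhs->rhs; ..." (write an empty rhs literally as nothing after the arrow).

aaa->; ab->b; abb->ba; bbb->

  | aaaa => a
  | bbbbbbab => bbbab => ab => b
  | aaaaabaaa => aabaaa => abaaa => baaa => b
  | abba => baa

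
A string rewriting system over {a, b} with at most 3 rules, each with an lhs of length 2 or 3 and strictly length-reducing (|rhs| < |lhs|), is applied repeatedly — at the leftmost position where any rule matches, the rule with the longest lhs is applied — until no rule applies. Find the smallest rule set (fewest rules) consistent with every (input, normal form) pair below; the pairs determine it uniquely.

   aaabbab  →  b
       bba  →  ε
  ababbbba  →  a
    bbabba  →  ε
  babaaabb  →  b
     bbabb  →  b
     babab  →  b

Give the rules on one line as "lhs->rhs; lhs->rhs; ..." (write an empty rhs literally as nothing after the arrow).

  | aaabbab => babbab => bbab => bab => b
  | bba => ba => ε
  | ababbbba => abbbba => abbba => abba => aba => a
  | bbabba => babba => bba => ba => ε

aa->b; ba->; bb->b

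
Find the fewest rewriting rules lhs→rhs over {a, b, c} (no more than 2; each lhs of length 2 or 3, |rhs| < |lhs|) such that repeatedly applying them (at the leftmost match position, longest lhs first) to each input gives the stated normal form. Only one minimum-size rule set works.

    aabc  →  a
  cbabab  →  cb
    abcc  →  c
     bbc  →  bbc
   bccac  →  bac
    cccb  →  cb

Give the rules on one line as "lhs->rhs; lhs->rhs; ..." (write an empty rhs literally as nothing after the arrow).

ab->c; cc->

  | aabc => acc => a
  | cbabab => cbcab => cbcc => cb
  | abcc => ccc => c
  | bbc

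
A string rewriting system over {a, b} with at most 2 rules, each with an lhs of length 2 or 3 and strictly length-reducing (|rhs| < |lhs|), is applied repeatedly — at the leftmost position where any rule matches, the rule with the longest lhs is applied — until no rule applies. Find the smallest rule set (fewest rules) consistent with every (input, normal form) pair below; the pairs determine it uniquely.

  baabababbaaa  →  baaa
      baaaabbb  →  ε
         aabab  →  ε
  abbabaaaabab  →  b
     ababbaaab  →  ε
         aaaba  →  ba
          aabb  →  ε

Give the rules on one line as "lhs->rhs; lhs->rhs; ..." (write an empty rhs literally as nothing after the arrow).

ab->b; bb->

  | baabababbaaa => babababbaaa => bbababbaaa => ababbaaa => babbaaa => bbbaaa => baaa
  | baaaabbb => baaabbb => baabbb => babbb => bbbb => bb => ε
  | aabab => abab => bab => bb => ε
  | abbabaaaabab => bbabaaaabab => abaaaabab => baaaabab => baaabab => baabab => babab => bbab => ab => b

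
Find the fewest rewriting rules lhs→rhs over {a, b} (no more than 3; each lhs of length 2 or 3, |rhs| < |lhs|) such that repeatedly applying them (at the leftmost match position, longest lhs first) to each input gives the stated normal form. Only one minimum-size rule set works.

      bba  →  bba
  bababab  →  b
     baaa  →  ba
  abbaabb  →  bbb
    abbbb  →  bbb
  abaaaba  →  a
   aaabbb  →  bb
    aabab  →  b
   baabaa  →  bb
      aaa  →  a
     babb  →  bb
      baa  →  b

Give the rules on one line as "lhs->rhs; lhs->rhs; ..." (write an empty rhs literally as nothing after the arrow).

aa->; ab->

  | bba
  | bababab => babab => bab => b
  | baaa => ba
  | abbaabb => baabb => bbb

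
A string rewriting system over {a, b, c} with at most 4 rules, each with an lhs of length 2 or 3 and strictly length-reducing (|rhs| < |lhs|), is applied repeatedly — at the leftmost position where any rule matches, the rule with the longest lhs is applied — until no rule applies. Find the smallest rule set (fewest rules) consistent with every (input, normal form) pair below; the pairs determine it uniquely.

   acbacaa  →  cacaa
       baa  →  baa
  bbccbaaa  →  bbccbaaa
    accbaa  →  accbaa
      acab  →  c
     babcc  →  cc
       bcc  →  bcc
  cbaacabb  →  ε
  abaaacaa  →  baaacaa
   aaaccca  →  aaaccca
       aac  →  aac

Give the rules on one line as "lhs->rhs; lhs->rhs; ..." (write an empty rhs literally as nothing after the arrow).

ab->b; acb->c; bab->; cbc->

  | acbacaa => cacaa
  | baa
  | bbccbaaa
  | accbaa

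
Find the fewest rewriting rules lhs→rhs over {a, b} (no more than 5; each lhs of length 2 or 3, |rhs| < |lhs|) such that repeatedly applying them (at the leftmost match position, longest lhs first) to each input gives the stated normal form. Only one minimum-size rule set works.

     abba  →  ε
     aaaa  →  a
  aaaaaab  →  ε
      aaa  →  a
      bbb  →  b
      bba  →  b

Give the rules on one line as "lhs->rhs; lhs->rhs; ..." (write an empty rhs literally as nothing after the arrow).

aa->a; ab->; ba->; bbb->b

  | abba => ba => ε
  | aaaa => aaa => aa => a
  | aaaaaab => aaaaab => aaaab => aaab => aab => ab => ε
  | aaa => aa => a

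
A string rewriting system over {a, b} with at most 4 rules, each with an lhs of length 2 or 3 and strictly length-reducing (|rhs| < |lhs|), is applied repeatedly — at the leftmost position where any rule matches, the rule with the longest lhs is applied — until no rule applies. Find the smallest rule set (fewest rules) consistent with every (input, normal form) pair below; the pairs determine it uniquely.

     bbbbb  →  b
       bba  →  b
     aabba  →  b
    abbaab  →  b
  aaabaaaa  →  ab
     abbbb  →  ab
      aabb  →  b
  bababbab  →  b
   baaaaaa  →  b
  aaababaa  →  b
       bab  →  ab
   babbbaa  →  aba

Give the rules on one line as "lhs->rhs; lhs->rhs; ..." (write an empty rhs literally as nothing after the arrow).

aa->; bab->ab; bb->b; bba->b

  | bbbbb => bbbb => bbb => bb => b
  | bba => b
  | aabba => bba => b
  | abbaab => abab => aab => b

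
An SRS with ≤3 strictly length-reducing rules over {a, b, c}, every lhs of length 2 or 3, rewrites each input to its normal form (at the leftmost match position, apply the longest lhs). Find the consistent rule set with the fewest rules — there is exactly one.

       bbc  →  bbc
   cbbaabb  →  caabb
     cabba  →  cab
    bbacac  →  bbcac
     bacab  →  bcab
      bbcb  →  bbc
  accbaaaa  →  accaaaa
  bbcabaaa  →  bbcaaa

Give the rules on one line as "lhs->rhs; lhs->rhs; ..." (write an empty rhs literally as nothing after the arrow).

ba->; bac->bc; cb->c

  | bbc
  | cbbaabb => cbaabb => caabb
  | cabba => cab
  | bbacac => bbcac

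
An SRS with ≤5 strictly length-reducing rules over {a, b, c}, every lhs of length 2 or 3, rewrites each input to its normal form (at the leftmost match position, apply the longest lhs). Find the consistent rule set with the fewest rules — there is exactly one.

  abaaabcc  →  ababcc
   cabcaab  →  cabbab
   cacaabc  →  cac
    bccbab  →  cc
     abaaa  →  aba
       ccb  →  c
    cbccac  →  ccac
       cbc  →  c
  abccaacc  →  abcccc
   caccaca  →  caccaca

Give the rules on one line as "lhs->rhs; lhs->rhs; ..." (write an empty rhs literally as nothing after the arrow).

aa->; bbb->cc; bca->bb; cb->

  | abaaabcc => ababcc
  | cabcaab => cabbab
  | cacaabc => cacbc => cac
  | bccbab => bcab => bbb => cc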